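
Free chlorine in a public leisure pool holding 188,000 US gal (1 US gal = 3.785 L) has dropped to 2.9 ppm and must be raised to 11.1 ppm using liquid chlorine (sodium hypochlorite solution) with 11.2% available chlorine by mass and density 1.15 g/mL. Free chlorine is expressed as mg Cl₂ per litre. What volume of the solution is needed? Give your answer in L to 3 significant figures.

Volume: 188,000 US gal × 3.785 L/gal = 711,580 L.
Chlorine deficit: 11.1 − 2.9 = 8.2 ppm = 8.2 mg/L as Cl₂.
Cl₂ equivalent needed: 8.2 mg/L × 711,580 L = 5,835,000 mg = 5835 g.
Product at 11.2% available chlorine: 5835 / 0.112 = 52,100 g.
Volume at density 1.15 g/mL: 52,100 g ÷ 1.15 g/mL = 45,300 mL.

45.3 L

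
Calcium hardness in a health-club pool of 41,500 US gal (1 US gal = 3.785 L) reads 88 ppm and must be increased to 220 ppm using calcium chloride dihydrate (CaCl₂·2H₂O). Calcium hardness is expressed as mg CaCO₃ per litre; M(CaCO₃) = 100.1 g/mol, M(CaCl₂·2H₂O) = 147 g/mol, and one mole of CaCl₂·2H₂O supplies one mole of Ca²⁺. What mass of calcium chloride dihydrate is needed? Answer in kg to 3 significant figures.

30.4 kg

Volume: 41,500 US gal × 3.785 L/gal = 157,078 L.
Hardness to add: (220 − 88) = 132 mg/L as CaCO₃ × 157,078 L = 20,730 g as CaCO₃.
Moles of Ca²⁺ (1 mol Ca²⁺ ≡ 1 mol CaCO₃): 20,730 / 100.1 g/mol = 207.1 mol.
Mass of CaCl₂·2H₂O: 207.1 × 147 = 30,450 g.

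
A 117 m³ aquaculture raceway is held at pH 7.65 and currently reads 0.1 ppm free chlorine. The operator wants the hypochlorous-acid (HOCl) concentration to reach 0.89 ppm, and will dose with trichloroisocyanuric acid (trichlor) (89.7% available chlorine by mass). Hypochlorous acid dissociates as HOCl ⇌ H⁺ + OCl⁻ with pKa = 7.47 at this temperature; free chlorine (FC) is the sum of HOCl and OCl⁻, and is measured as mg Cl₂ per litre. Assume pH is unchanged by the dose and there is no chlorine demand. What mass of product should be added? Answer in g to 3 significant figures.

279 g

Volume: 117 m³ = 117,000 L.
[OCl⁻]/[HOCl] = 10^(pH − pKa) = 10^(7.65 − 7.47) = 1.514; fraction as HOCl = 1/(1 + 1.514) = 0.3978.
Free chlorine required for 0.89 ppm HOCl: 0.89 / 0.3978 = 2.237 ppm.
FC to add: 2.237 − 0.1 = 2.137 mg/L as Cl₂.
Cl₂ equivalent: 2.137 mg/L × 117,000 L = 250 g.
Product at 89.7% available Cl: 250 / 0.897 = 278.7 g.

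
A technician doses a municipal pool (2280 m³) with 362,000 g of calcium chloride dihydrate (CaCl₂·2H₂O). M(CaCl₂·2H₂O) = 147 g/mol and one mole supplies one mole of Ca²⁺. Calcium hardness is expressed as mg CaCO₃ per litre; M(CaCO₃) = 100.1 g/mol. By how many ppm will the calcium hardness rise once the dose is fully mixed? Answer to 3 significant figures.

108 ppm

Volume: 2280 m³ = 2,280,000 L.
Moles of Ca²⁺: 362,000 g ÷ 147 g/mol = 2463 mol.
As CaCO₃: 2463 mol × 100.1 g/mol = 246,500 g.
Rise: 246,500 g / 2,280,000 L × 1000 = 108.1 mg/L.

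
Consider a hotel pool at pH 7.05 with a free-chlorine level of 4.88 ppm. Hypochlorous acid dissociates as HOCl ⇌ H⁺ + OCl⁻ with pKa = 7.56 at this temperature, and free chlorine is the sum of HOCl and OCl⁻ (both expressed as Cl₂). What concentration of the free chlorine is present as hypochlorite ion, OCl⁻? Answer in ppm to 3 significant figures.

[OCl⁻]/[HOCl] = 10^(pH − pKa) = 10^(7.05 − 7.56) = 10^-0.51 = 0.309.
Fraction as HOCl = 1 / (1 + 0.309) = 0.7639.
OCl⁻ = (1 − 0.7639) × 4.88 ppm = 1.152 ppm.

1.15 ppm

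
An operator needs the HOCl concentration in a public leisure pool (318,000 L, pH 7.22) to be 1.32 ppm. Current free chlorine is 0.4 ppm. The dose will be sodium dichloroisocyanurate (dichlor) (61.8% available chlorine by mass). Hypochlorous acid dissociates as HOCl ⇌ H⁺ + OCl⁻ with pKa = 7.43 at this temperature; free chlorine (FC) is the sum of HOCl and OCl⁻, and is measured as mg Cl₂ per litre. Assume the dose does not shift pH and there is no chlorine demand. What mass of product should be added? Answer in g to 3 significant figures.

[OCl⁻]/[HOCl] = 10^(pH − pKa) = 10^(7.22 − 7.43) = 0.6166; fraction as HOCl = 1/(1 + 0.6166) = 0.6186.
Free chlorine required for 1.32 ppm HOCl: 1.32 / 0.6186 = 2.134 ppm.
FC to add: 2.134 − 0.4 = 1.734 mg/L as Cl₂.
Cl₂ equivalent: 1.734 mg/L × 318,000 L = 551.4 g.
Product at 61.8% available Cl: 551.4 / 0.618 = 892.2 g.

892 g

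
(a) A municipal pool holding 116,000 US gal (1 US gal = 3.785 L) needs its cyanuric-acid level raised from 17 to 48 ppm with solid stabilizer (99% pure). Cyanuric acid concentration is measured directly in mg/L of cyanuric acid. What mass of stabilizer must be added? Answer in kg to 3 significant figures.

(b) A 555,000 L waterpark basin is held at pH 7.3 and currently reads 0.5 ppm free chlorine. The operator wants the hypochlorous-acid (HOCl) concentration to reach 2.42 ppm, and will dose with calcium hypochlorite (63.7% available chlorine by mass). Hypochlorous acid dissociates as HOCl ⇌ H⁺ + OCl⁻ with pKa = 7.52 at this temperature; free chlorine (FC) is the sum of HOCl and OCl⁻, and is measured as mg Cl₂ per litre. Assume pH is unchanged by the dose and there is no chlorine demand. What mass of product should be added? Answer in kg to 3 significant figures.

(a) 13.7 kg; (b) 2.94 kg

(a) Volume: 116,000 US gal × 3.785 L/gal = 439,060 L.
(a) CYA to add: (48 − 17) = 31 mg/L × 439,060 L = 13,610 g cyanuric acid.
(a) At 99% purity: 13,610 / 0.99 = 13,750 g product.

(b) [OCl⁻]/[HOCl] = 10^(pH − pKa) = 10^(7.3 − 7.52) = 0.6026; fraction as HOCl = 1/(1 + 0.6026) = 0.624.
(b) Free chlorine required for 2.42 ppm HOCl: 2.42 / 0.624 = 3.878 ppm.
(b) FC to add: 3.878 − 0.5 = 3.378 mg/L as Cl₂.
(b) Cl₂ equivalent: 3.378 mg/L × 555,000 L = 1875 g.
(b) Product at 63.7% available Cl: 1875 / 0.637 = 2943 g.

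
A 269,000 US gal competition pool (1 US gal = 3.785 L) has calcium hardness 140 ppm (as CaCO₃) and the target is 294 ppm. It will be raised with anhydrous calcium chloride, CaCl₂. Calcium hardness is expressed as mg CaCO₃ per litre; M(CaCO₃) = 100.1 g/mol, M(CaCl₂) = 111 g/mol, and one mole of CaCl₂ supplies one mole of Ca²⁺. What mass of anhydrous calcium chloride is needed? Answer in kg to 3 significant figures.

Volume: 269,000 US gal × 3.785 L/gal = 1,018,165 L.
Hardness to add: (294 − 140) = 154 mg/L as CaCO₃ × 1,018,165 L = 156,800 g as CaCO₃.
Moles of Ca²⁺ (1 mol Ca²⁺ ≡ 1 mol CaCO₃): 156,800 / 100.1 g/mol = 1566 mol.
Mass of CaCl₂: 1566 × 111 = 173,900 g.

174 kg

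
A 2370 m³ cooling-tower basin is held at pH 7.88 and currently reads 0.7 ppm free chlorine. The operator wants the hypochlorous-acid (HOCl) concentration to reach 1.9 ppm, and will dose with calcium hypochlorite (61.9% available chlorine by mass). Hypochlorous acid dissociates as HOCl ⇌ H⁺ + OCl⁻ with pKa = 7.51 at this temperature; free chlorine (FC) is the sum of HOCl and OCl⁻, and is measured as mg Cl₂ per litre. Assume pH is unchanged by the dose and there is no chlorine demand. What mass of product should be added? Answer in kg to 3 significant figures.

Volume: 2370 m³ = 2,370,000 L.
[OCl⁻]/[HOCl] = 10^(pH − pKa) = 10^(7.88 − 7.51) = 2.344; fraction as HOCl = 1/(1 + 2.344) = 0.299.
Free chlorine required for 1.9 ppm HOCl: 1.9 / 0.299 = 6.354 ppm.
FC to add: 6.354 − 0.7 = 5.654 mg/L as Cl₂.
Cl₂ equivalent: 5.654 mg/L × 2,370,000 L = 13,400 g.
Product at 61.9% available Cl: 13,400 / 0.619 = 21,650 g.

21.6 kg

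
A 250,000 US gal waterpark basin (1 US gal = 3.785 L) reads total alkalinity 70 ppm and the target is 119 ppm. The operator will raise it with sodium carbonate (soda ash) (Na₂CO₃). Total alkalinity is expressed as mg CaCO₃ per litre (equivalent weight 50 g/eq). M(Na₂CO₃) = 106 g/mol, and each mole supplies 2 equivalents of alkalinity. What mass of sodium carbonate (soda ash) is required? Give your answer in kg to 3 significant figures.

49.1 kg

Volume: 250,000 US gal × 3.785 L/gal = 946,250 L.
Alkalinity to add: (119 − 70) = 49 mg/L as CaCO₃ × 946,250 L = 46,370 g as CaCO₃.
Equivalents: 46,370 g ÷ 50 g/eq = 927.3 eq.
Each mole of Na₂CO₃ supplies 2 eq, so 927.3 / 2 = 463.7 mol.
Mass: 463.7 mol × 106 g/mol = 49,150 g.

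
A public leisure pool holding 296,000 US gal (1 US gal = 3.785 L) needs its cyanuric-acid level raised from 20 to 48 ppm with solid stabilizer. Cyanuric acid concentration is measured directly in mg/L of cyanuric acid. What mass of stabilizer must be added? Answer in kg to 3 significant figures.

31.4 kg

Volume: 296,000 US gal × 3.785 L/gal = 1,120,360 L.
CYA to add: (48 − 20) = 28 mg/L × 1,120,360 L = 31,370 g cyanuric acid.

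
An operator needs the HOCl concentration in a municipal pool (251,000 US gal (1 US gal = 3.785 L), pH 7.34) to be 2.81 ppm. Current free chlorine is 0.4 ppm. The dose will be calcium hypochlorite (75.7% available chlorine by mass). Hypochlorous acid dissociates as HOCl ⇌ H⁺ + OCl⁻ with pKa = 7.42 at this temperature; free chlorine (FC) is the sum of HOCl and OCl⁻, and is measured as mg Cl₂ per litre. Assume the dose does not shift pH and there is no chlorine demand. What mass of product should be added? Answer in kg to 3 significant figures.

5.96 kg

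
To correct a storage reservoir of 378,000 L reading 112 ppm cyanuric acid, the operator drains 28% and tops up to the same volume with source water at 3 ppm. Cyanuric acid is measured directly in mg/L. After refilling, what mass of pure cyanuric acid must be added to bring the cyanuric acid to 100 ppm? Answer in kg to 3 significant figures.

7.00 kg

After draining 28% and refilling: 112 × 0.72 + 3 × 0.28 = 81.48 ppm.
Deficit to target: 100 − 81.48 = 18.52 mg/L.
Mass: 18.52 mg/L × 378,000 L = 7001 g cyanuric acid.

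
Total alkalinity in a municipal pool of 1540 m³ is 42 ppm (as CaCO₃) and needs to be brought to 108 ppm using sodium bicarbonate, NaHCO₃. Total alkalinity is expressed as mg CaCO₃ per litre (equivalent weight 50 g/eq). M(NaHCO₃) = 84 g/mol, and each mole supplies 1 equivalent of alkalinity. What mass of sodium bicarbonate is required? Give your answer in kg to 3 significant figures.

171 kg

Volume: 1540 m³ = 1,540,000 L.
Alkalinity to add: (108 − 42) = 66 mg/L as CaCO₃ × 1,540,000 L = 101,600 g as CaCO₃.
Equivalents: 101,600 g ÷ 50 g/eq = 2033 eq.
NaHCO₃ supplies 1 eq per mole → 2033 mol.
Mass: 2033 mol × 84 g/mol = 170,800 g.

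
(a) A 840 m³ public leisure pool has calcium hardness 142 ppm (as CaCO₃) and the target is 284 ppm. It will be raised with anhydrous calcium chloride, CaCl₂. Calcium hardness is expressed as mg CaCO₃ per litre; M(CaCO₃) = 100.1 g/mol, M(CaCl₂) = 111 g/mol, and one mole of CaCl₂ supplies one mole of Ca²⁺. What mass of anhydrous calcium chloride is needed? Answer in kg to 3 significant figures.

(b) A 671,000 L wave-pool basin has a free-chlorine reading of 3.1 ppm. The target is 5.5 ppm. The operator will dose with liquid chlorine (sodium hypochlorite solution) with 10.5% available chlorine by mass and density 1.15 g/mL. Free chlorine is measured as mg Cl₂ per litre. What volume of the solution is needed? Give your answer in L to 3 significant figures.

(a) 132 kg; (b) 13.3 L

(a) Volume: 840 m³ = 840,000 L.
(a) Hardness to add: (284 − 142) = 142 mg/L as CaCO₃ × 840,000 L = 119,300 g as CaCO₃.
(a) Moles of Ca²⁺ (1 mol Ca²⁺ ≡ 1 mol CaCO₃): 119,300 / 100.1 g/mol = 1192 mol.
(a) Mass of CaCl₂: 1192 × 111 = 132,300 g.

(b) Chlorine deficit: 5.5 − 3.1 = 2.4 ppm = 2.4 mg/L as Cl₂.
(b) Cl₂ equivalent needed: 2.4 mg/L × 671,000 L = 1,610,000 mg = 1610 g.
(b) Product at 10.5% available chlorine: 1610 / 0.105 = 15,340 g.
(b) Volume at density 1.15 g/mL: 15,340 g ÷ 1.15 g/mL = 13,340 mL.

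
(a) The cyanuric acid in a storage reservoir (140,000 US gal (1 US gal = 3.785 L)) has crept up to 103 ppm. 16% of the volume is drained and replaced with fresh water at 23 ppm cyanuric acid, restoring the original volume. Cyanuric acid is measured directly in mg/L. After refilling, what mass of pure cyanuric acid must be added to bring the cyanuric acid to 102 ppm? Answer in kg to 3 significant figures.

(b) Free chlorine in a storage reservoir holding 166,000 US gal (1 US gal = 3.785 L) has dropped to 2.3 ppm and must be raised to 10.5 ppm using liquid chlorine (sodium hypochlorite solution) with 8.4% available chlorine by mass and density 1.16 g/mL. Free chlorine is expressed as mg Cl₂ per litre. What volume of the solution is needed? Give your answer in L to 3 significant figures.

(a) 6.25 kg; (b) 52.9 L

(a) Volume: 140,000 US gal × 3.785 L/gal = 529,900 L.
(a) After draining 16% and refilling: 103 × 0.84 + 23 × 0.16 = 90.2 ppm.
(a) Deficit to target: 102 − 90.2 = 11.8 mg/L.
(a) Mass: 11.8 mg/L × 529,900 L = 6253 g cyanuric acid.

(b) Volume: 166,000 US gal × 3.785 L/gal = 628,310 L.
(b) Chlorine deficit: 10.5 − 2.3 = 8.2 ppm = 8.2 mg/L as Cl₂.
(b) Cl₂ equivalent needed: 8.2 mg/L × 628,310 L = 5,152,000 mg = 5152 g.
(b) Product at 8.4% available chlorine: 5152 / 0.084 = 61,340 g.
(b) Volume at density 1.16 g/mL: 61,340 g ÷ 1.16 g/mL = 52,880 mL.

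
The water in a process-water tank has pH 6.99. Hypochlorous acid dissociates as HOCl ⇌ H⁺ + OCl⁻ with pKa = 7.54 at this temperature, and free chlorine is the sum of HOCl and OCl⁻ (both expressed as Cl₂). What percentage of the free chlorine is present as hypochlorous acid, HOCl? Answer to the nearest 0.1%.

[OCl⁻]/[HOCl] = 10^(pH − pKa) = 10^(6.99 − 7.54) = 10^-0.55 = 0.2818.
Fraction as HOCl = 1 / (1 + 0.2818) = 0.7801.

78.0%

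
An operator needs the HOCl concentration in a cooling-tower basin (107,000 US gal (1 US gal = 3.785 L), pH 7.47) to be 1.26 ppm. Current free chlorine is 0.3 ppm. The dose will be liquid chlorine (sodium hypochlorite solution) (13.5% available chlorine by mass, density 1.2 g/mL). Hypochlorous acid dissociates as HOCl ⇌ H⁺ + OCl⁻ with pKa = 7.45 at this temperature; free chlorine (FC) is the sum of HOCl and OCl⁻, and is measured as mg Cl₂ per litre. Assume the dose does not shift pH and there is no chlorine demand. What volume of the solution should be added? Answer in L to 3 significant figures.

Volume: 107,000 US gal × 3.785 L/gal = 404,995 L.
[OCl⁻]/[HOCl] = 10^(pH − pKa) = 10^(7.47 − 7.45) = 1.047; fraction as HOCl = 1/(1 + 1.047) = 0.4885.
Free chlorine required for 1.26 ppm HOCl: 1.26 / 0.4885 = 2.579 ppm.
FC to add: 2.579 − 0.3 = 2.279 mg/L as Cl₂.
Cl₂ equivalent: 2.279 mg/L × 404,995 L = 923.1 g.
Product at 13.5% available Cl: 923.1 / 0.135 = 6838 g.
Volume: 6838 g ÷ 1.2 g/mL = 5698 mL.

5.70 L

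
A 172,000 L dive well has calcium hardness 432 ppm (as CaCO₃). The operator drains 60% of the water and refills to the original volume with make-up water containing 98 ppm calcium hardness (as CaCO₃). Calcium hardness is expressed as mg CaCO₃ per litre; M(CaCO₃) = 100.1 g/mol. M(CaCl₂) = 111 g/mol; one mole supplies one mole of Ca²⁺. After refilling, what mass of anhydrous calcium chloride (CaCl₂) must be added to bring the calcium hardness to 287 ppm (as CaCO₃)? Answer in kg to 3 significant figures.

After draining 60% and refilling: 432 × 0.40 + 98 × 0.60 = 231.6 ppm.
Deficit to target: 287 − 231.6 = 55.4 mg/L.
As CaCO₃: 55.4 mg/L × 172,000 L = 9529 g; ÷ 100.1 = 95.19 mol Ca²⁺.
Mass: 95.19 × 111 = 10,570 g.

10.6 kg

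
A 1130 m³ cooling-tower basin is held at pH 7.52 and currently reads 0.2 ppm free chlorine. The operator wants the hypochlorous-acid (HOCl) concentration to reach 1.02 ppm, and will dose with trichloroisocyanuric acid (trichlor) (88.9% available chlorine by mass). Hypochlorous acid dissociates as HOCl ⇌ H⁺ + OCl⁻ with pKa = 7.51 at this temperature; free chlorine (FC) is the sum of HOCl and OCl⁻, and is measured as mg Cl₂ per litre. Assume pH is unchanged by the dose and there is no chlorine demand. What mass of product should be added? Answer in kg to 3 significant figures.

Volume: 1130 m³ = 1,130,000 L.
[OCl⁻]/[HOCl] = 10^(pH − pKa) = 10^(7.52 − 7.51) = 1.023; fraction as HOCl = 1/(1 + 1.023) = 0.4942.
Free chlorine required for 1.02 ppm HOCl: 1.02 / 0.4942 = 2.064 ppm.
FC to add: 2.064 − 0.2 = 1.864 mg/L as Cl₂.
Cl₂ equivalent: 1.864 mg/L × 1,130,000 L = 2106 g.
Product at 88.9% available Cl: 2106 / 0.889 = 2369 g.

2.37 kg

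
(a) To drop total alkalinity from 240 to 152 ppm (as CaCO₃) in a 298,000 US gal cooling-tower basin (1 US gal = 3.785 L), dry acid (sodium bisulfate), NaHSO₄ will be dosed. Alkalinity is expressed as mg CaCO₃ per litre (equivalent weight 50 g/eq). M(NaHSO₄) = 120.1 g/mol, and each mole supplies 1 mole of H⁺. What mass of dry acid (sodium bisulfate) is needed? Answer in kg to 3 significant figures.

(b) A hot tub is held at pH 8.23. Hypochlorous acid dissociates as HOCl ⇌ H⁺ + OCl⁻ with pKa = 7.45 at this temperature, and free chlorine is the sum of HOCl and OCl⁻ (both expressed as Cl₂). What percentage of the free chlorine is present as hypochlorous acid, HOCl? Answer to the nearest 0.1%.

(a) Volume: 298,000 US gal × 3.785 L/gal = 1,127,930 L.
(a) Alkalinity to neutralize: (240 − 152) = 88 mg/L as CaCO₃ × 1,127,930 L = 99,260 g as CaCO₃.
(a) Equivalents of H⁺ required: 99,260 ÷ 50 g/eq = 1985 eq = 1985 mol NaHSO₄.
(a) Mass of NaHSO₄: 1985 × 120.1 = 238,400 g.

(b) [OCl⁻]/[HOCl] = 10^(pH − pKa) = 10^(8.23 − 7.45) = 10^0.78 = 6.026.
(b) Fraction as HOCl = 1 / (1 + 6.026) = 0.1423.

(a) 238 kg; (b) 14.2%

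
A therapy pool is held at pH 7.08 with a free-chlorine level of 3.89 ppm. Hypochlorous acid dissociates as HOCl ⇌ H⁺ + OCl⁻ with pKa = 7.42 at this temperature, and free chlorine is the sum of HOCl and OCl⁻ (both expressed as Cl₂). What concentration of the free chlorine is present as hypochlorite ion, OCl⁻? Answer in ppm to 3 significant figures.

1.22 ppm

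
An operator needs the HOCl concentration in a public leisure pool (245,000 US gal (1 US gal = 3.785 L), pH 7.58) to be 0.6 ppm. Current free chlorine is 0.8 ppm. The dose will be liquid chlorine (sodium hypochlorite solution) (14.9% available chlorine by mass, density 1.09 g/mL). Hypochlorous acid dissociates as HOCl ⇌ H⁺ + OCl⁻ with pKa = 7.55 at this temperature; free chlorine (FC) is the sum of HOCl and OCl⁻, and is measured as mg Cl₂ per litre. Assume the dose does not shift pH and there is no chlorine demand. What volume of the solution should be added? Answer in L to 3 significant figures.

Volume: 245,000 US gal × 3.785 L/gal = 927,325 L.
[OCl⁻]/[HOCl] = 10^(pH − pKa) = 10^(7.58 − 7.55) = 1.072; fraction as HOCl = 1/(1 + 1.072) = 0.4827.
Free chlorine required for 0.6 ppm HOCl: 0.6 / 0.4827 = 1.243 ppm.
FC to add: 1.243 − 0.8 = 0.4429 mg/L as Cl₂.
Cl₂ equivalent: 0.4429 mg/L × 927,325 L = 410.7 g.
Product at 14.9% available Cl: 410.7 / 0.149 = 2757 g.
Volume: 2757 g ÷ 1.09 g/mL = 2529 mL.

2.53 L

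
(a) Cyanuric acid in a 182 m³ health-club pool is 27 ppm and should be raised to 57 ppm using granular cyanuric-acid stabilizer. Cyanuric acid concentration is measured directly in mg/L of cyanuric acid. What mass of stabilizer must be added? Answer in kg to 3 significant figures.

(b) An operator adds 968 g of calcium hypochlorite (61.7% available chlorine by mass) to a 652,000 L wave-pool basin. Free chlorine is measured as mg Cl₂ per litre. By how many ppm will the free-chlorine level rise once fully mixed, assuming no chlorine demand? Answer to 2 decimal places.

(a) 5.46 kg; (b) 0.92 ppm

(a) Volume: 182 m³ = 182,000 L.
(a) CYA to add: (57 − 27) = 30 mg/L × 182,000 L = 5460 g cyanuric acid.

(b) Available chlorine delivered: 968 g × 0.617 = 597.3 g as Cl₂.
(b) Concentration rise: 597.3 g / 652,000 L = 0.916 mg/L = 0.92 ppm.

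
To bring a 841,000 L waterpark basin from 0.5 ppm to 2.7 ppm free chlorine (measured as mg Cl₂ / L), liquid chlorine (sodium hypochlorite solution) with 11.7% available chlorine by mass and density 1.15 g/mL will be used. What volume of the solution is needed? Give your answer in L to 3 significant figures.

13.8 L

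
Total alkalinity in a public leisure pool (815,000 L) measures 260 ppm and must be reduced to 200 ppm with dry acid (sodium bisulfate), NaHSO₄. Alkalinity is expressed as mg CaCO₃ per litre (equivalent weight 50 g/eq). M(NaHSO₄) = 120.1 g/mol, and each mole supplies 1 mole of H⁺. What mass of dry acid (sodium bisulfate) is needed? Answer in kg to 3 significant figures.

Alkalinity to neutralize: (260 − 200) = 60 mg/L as CaCO₃ × 815,000 L = 48,900 g as CaCO₃.
Equivalents of H⁺ required: 48,900 ÷ 50 g/eq = 978 eq = 978 mol NaHSO₄.
Mass of NaHSO₄: 978 × 120.1 = 117,500 g.

117 kg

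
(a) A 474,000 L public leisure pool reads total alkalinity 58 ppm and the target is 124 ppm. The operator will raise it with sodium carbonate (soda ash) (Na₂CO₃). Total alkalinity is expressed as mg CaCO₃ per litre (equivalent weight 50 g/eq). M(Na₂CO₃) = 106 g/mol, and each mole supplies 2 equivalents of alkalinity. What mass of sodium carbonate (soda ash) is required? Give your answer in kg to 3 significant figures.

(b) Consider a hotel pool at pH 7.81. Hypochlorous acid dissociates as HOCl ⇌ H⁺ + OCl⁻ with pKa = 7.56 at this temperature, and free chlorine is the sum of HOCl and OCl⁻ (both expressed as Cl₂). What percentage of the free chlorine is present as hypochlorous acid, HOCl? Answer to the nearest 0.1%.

(a) 33.2 kg; (b) 36.0%

(a) Alkalinity to add: (124 − 58) = 66 mg/L as CaCO₃ × 474,000 L = 31,280 g as CaCO₃.
(a) Equivalents: 31,280 g ÷ 50 g/eq = 625.7 eq.
(a) Each mole of Na₂CO₃ supplies 2 eq, so 625.7 / 2 = 312.8 mol.
(a) Mass: 312.8 mol × 106 g/mol = 33,160 g.

(b) [OCl⁻]/[HOCl] = 10^(pH − pKa) = 10^(7.81 − 7.56) = 10^0.25 = 1.778.
(b) Fraction as HOCl = 1 / (1 + 1.778) = 0.3599.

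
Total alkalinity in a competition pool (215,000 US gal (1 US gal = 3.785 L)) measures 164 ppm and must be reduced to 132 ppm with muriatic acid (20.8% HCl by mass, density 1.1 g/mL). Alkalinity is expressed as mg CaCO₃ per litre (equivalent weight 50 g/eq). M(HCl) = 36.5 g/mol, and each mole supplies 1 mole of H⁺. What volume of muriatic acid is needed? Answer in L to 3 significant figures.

Volume: 215,000 US gal × 3.785 L/gal = 813,775 L.
Alkalinity to neutralize: (164 − 132) = 32 mg/L as CaCO₃ × 813,775 L = 26,040 g as CaCO₃.
Equivalents of H⁺ required: 26,040 ÷ 50 g/eq = 520.8 eq = 520.8 mol HCl.
Mass of HCl: 520.8 × 36.5 = 19,010 g.
Mass of 20.8% solution: 19,010 / 0.208 = 91,390 g.
Volume: 91,390 g ÷ 1.1 g/mL = 83,080 mL.

83.1 L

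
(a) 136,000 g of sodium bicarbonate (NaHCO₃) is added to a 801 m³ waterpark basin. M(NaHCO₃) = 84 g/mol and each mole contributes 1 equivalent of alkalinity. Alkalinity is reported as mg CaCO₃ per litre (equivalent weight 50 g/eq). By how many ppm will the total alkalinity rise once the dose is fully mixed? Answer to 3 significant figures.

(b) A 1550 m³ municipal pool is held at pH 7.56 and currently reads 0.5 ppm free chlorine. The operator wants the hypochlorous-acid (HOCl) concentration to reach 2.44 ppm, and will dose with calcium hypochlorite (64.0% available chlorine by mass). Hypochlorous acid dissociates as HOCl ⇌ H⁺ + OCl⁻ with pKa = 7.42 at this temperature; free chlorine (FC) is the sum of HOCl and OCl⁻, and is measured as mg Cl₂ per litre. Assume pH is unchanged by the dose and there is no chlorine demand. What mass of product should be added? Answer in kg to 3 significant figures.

(a) 101 ppm; (b) 12.9 kg

(a) Volume: 801 m³ = 801,000 L.
(a) Moles of NaHCO₃: 136,000 g ÷ 84 g/mol = 1619 mol → 1619 eq of alkalinity.
(a) As CaCO₃: 1619 eq × 50 g/eq = 80,950 g.
(a) Rise: 80,950 g / 801,000 L × 1000 = 101.1 mg/L.

(b) Volume: 1550 m³ = 1,550,000 L.
(b) [OCl⁻]/[HOCl] = 10^(pH − pKa) = 10^(7.56 − 7.42) = 1.38; fraction as HOCl = 1/(1 + 1.38) = 0.4201.
(b) Free chlorine required for 2.44 ppm HOCl: 2.44 / 0.4201 = 5.808 ppm.
(b) FC to add: 5.808 − 0.5 = 5.308 mg/L as Cl₂.
(b) Cl₂ equivalent: 5.308 mg/L × 1,550,000 L = 8228 g.
(b) Product at 64.0% available Cl: 8228 / 0.64 = 12,860 g.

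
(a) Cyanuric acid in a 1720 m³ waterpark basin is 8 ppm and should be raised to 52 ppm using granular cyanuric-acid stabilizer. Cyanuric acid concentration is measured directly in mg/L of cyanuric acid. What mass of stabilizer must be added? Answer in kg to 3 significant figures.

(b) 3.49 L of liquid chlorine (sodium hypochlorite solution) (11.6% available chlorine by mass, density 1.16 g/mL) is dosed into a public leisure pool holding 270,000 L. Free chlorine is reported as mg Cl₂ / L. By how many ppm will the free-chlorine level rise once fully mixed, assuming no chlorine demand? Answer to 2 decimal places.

(a) Volume: 1720 m³ = 1,720,000 L.
(a) CYA to add: (52 − 8) = 44 mg/L × 1,720,000 L = 75,680 g cyanuric acid.

(b) Mass of solution: 3.49 L × 1000 mL/L × 1.16 g/mL = 4048 g.
(b) Available chlorine delivered: 4048 g × 0.116 = 469.6 g as Cl₂.
(b) Concentration rise: 469.6 g / 270,000 L = 1.739 mg/L = 1.74 ppm.

(a) 75.7 kg; (b) 1.74 ppm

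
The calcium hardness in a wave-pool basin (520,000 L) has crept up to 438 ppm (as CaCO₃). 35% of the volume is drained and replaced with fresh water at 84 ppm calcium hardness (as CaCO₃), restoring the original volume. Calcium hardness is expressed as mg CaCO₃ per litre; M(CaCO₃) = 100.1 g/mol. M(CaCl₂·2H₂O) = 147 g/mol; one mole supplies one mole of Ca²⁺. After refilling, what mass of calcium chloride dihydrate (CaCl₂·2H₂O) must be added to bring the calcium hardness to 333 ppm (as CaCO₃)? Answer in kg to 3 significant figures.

14.4 kg

After draining 35% and refilling: 438 × 0.65 + 84 × 0.35 = 314.1 ppm.
Deficit to target: 333 − 314.1 = 18.9 mg/L.
As CaCO₃: 18.9 mg/L × 520,000 L = 9828 g; ÷ 100.1 = 98.18 mol Ca²⁺.
Mass: 98.18 × 147 = 14,430 g.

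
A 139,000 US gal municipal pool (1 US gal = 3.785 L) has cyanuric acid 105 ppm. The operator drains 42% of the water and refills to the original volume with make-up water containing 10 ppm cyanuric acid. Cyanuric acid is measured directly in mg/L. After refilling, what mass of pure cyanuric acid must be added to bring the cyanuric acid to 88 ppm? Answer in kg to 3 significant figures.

12.0 kg

Volume: 139,000 US gal × 3.785 L/gal = 526,115 L.
After draining 42% and refilling: 105 × 0.58 + 10 × 0.42 = 65.1 ppm.
Deficit to target: 88 − 65.1 = 22.9 mg/L.
Mass: 22.9 mg/L × 526,115 L = 12,050 g cyanuric acid.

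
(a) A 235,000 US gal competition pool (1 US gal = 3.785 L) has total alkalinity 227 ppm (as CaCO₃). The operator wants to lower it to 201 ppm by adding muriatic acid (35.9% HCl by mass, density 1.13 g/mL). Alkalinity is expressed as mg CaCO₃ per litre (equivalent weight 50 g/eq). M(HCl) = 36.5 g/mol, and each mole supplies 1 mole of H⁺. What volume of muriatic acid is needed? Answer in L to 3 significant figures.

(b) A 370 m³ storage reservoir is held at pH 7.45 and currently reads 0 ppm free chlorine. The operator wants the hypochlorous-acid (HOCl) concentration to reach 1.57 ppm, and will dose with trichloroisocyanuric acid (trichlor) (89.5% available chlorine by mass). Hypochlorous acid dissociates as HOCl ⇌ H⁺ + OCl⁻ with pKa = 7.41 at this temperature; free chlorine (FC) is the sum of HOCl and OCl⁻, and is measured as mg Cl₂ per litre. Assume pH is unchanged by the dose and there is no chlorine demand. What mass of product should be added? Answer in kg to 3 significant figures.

(a) Volume: 235,000 US gal × 3.785 L/gal = 889,475 L.
(a) Alkalinity to neutralize: (227 − 201) = 26 mg/L as CaCO₃ × 889,475 L = 23,130 g as CaCO₃.
(a) Equivalents of H⁺ required: 23,130 ÷ 50 g/eq = 462.5 eq = 462.5 mol HCl.
(a) Mass of HCl: 462.5 × 36.5 = 16,880 g.
(a) Mass of 35.9% solution: 16,880 / 0.359 = 47,030 g.
(a) Volume: 47,030 g ÷ 1.13 g/mL = 41,620 mL.

(b) Volume: 370 m³ = 370,000 L.
(b) [OCl⁻]/[HOCl] = 10^(pH − pKa) = 10^(7.45 − 7.41) = 1.096; fraction as HOCl = 1/(1 + 1.096) = 0.477.
(b) Free chlorine required for 1.57 ppm HOCl: 1.57 / 0.477 = 3.291 ppm.
(b) FC to add: 3.291 − 0 = 3.291 mg/L as Cl₂.
(b) Cl₂ equivalent: 3.291 mg/L × 370,000 L = 1218 g.
(b) Product at 89.5% available Cl: 1218 / 0.895 = 1361 g.

(a) 41.6 L; (b) 1.36 kg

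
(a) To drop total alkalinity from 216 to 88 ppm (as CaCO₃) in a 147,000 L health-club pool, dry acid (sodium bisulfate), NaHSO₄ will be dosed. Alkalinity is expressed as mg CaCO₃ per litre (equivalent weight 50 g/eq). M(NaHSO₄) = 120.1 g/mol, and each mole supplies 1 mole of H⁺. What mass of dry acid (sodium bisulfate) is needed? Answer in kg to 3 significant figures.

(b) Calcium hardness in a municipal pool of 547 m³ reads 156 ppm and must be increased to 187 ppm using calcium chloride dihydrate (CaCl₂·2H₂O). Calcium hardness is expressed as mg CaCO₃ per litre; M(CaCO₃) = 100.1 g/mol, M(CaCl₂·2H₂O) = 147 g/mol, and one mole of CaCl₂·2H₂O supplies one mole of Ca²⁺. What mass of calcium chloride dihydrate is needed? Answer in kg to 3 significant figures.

(a) 45.2 kg; (b) 24.9 kg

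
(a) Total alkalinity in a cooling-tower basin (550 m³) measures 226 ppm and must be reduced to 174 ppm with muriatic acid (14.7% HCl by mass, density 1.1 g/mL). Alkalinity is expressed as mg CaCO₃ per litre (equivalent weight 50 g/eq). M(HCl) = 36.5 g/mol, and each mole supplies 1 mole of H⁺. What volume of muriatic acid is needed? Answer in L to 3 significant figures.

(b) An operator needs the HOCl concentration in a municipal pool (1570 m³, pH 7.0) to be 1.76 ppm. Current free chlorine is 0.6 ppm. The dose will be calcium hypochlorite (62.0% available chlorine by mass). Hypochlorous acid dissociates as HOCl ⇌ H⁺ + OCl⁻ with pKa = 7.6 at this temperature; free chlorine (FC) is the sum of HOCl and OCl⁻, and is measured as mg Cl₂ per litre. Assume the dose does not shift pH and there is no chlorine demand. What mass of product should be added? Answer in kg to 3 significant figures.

(a) 129 L; (b) 4.06 kg

(a) Volume: 550 m³ = 550,000 L.
(a) Alkalinity to neutralize: (226 − 174) = 52 mg/L as CaCO₃ × 550,000 L = 28,600 g as CaCO₃.
(a) Equivalents of H⁺ required: 28,600 ÷ 50 g/eq = 572 eq = 572 mol HCl.
(a) Mass of HCl: 572 × 36.5 = 20,880 g.
(a) Mass of 14.7% solution: 20,880 / 0.147 = 142,000 g.
(a) Volume: 142,000 g ÷ 1.1 g/mL = 129,100 mL.

(b) Volume: 1570 m³ = 1,570,000 L.
(b) [OCl⁻]/[HOCl] = 10^(pH − pKa) = 10^(7.0 − 7.6) = 0.2512; fraction as HOCl = 1/(1 + 0.2512) = 0.7992.
(b) Free chlorine required for 1.76 ppm HOCl: 1.76 / 0.7992 = 2.202 ppm.
(b) FC to add: 2.202 − 0.6 = 1.602 mg/L as Cl₂.
(b) Cl₂ equivalent: 1.602 mg/L × 1,570,000 L = 2515 g.
(b) Product at 62.0% available Cl: 2515 / 0.62 = 4057 g.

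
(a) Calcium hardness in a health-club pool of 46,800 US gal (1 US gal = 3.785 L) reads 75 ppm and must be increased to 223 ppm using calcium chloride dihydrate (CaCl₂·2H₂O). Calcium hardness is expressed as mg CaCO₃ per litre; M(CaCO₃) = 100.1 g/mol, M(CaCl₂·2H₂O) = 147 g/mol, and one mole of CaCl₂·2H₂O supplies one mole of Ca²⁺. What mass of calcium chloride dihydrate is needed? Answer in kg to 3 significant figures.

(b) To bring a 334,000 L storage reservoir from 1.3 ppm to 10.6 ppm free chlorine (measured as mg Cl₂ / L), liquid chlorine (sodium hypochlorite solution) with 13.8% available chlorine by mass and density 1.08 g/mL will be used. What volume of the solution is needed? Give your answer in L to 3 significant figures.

(a) Volume: 46,800 US gal × 3.785 L/gal = 177,138 L.
(a) Hardness to add: (223 − 75) = 148 mg/L as CaCO₃ × 177,138 L = 26,220 g as CaCO₃.
(a) Moles of Ca²⁺ (1 mol Ca²⁺ ≡ 1 mol CaCO₃): 26,220 / 100.1 g/mol = 261.9 mol.
(a) Mass of CaCl₂·2H₂O: 261.9 × 147 = 38,500 g.

(b) Chlorine deficit: 10.6 − 1.3 = 9.3 ppm = 9.3 mg/L as Cl₂.
(b) Cl₂ equivalent needed: 9.3 mg/L × 334,000 L = 3,106,000 mg = 3106 g.
(b) Product at 13.8% available chlorine: 3106 / 0.138 = 22,510 g.
(b) Volume at density 1.08 g/mL: 22,510 g ÷ 1.08 g/mL = 20,840 mL.

(a) 38.5 kg; (b) 20.8 L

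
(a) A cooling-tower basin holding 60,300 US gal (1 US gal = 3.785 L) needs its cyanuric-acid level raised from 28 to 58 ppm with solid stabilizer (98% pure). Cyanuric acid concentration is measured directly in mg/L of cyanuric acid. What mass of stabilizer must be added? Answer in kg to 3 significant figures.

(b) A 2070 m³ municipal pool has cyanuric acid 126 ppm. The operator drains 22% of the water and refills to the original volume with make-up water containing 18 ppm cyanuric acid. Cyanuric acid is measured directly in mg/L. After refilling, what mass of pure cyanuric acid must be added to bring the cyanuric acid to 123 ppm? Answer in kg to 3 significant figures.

(a) 6.99 kg; (b) 43.0 kg

(a) Volume: 60,300 US gal × 3.785 L/gal = 228,236 L.
(a) CYA to add: (58 − 28) = 30 mg/L × 228,236 L = 6847 g cyanuric acid.
(a) At 98% purity: 6847 / 0.98 = 6987 g product.

(b) Volume: 2070 m³ = 2,070,000 L.
(b) After draining 22% and refilling: 126 × 0.78 + 18 × 0.22 = 102.24 ppm.
(b) Deficit to target: 123 − 102.24 = 20.76 mg/L.
(b) Mass: 20.76 mg/L × 2,070,000 L = 42,970 g cyanuric acid.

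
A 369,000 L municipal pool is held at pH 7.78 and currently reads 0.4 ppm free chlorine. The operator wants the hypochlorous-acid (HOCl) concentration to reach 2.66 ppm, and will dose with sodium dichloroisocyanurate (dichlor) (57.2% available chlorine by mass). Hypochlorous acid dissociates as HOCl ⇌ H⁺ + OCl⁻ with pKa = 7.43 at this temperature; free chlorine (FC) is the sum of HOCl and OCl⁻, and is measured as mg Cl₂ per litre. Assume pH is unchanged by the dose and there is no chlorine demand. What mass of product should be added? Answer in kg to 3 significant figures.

5.30 kg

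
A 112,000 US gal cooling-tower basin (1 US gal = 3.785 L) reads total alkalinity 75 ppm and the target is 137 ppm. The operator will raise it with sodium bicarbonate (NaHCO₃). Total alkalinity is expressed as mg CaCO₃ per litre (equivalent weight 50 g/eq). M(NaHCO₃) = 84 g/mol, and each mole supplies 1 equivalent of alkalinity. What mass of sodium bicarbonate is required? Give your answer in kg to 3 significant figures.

Volume: 112,000 US gal × 3.785 L/gal = 423,920 L.
Alkalinity to add: (137 − 75) = 62 mg/L as CaCO₃ × 423,920 L = 26,280 g as CaCO₃.
Equivalents: 26,280 g ÷ 50 g/eq = 525.7 eq.
NaHCO₃ supplies 1 eq per mole → 525.7 mol.
Mass: 525.7 mol × 84 g/mol = 44,160 g.

44.2 kg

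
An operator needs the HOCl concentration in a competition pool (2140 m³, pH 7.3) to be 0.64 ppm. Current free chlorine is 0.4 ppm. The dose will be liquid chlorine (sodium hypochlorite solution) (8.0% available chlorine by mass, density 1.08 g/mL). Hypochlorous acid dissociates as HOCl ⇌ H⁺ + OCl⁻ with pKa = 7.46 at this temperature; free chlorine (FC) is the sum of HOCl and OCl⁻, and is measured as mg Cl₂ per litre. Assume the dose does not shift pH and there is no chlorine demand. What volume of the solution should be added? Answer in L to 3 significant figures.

Volume: 2140 m³ = 2,140,000 L.
[OCl⁻]/[HOCl] = 10^(pH − pKa) = 10^(7.3 − 7.46) = 0.6918; fraction as HOCl = 1/(1 + 0.6918) = 0.5911.
Free chlorine required for 0.64 ppm HOCl: 0.64 / 0.5911 = 1.083 ppm.
FC to add: 1.083 − 0.4 = 0.6828 mg/L as Cl₂.
Cl₂ equivalent: 0.6828 mg/L × 2,140,000 L = 1461 g.
Product at 8.0% available Cl: 1461 / 0.08 = 18,260 g.
Volume: 18,260 g ÷ 1.08 g/mL = 16,910 mL.

16.9 L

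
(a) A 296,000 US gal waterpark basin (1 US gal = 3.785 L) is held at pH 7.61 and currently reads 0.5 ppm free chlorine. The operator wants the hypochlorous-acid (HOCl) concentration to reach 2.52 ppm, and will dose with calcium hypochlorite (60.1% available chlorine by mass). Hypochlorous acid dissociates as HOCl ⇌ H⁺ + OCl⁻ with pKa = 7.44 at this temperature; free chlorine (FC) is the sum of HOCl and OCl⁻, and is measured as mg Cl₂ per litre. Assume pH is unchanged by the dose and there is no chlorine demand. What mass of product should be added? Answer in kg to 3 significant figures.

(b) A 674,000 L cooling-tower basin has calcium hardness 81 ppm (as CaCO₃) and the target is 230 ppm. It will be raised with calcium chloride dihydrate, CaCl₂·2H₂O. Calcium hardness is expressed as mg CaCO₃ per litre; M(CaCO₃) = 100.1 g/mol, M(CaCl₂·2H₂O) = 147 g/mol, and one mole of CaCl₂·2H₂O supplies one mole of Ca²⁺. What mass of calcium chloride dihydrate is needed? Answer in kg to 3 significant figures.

(a) 10.7 kg; (b) 147 kg

(a) Volume: 296,000 US gal × 3.785 L/gal = 1,120,360 L.
(a) [OCl⁻]/[HOCl] = 10^(pH − pKa) = 10^(7.61 − 7.44) = 1.479; fraction as HOCl = 1/(1 + 1.479) = 0.4034.
(a) Free chlorine required for 2.52 ppm HOCl: 2.52 / 0.4034 = 6.247 ppm.
(a) FC to add: 6.247 − 0.5 = 5.747 mg/L as Cl₂.
(a) Cl₂ equivalent: 5.747 mg/L × 1,120,360 L = 6439 g.
(a) Product at 60.1% available Cl: 6439 / 0.601 = 10,710 g.

(b) Hardness to add: (230 − 81) = 149 mg/L as CaCO₃ × 674,000 L = 100,400 g as CaCO₃.
(b) Moles of Ca²⁺ (1 mol Ca²⁺ ≡ 1 mol CaCO₃): 100,400 / 100.1 g/mol = 1003 mol.
(b) Mass of CaCl₂·2H₂O: 1003 × 147 = 147,500 g.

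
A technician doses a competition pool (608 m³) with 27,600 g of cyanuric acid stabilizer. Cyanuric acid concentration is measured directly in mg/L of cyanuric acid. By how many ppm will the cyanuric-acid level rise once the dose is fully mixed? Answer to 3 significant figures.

Volume: 608 m³ = 608,000 L.
Rise: 27,600 g / 608,000 L × 1000 = 45.39 mg/L.

45.4 ppm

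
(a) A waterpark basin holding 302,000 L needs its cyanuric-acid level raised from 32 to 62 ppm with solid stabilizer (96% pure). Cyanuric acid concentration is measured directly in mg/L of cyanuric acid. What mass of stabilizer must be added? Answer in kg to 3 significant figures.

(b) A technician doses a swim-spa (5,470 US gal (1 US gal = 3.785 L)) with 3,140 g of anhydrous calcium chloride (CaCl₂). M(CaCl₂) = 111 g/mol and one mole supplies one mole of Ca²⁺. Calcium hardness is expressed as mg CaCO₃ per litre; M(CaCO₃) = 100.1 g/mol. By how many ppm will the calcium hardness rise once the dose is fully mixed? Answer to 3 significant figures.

(a) CYA to add: (62 − 32) = 30 mg/L × 302,000 L = 9060 g cyanuric acid.
(a) At 96% purity: 9060 / 0.96 = 9438 g product.

(b) Volume: 5,470 US gal × 3.785 L/gal = 20,704 L.
(b) Moles of Ca²⁺: 3,140 g ÷ 111 g/mol = 28.29 mol.
(b) As CaCO₃: 28.29 mol × 100.1 g/mol = 2832 g.
(b) Rise: 2832 g / 20,704 L × 1000 = 136.8 mg/L.

(a) 9.44 kg; (b) 137 ppm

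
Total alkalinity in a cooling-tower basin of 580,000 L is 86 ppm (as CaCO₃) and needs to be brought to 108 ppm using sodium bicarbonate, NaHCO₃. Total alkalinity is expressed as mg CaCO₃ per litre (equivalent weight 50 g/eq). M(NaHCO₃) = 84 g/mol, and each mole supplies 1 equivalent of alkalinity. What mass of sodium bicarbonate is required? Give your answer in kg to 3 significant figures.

Alkalinity to add: (108 − 86) = 22 mg/L as CaCO₃ × 580,000 L = 12,760 g as CaCO₃.
Equivalents: 12,760 g ÷ 50 g/eq = 255.2 eq.
NaHCO₃ supplies 1 eq per mole → 255.2 mol.
Mass: 255.2 mol × 84 g/mol = 21,440 g.

21.4 kg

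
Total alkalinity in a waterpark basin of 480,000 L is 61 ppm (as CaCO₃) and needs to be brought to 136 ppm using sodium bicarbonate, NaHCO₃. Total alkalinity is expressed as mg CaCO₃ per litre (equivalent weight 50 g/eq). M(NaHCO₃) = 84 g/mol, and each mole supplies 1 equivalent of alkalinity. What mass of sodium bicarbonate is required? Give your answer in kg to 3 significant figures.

Alkalinity to add: (136 − 61) = 75 mg/L as CaCO₃ × 480,000 L = 36,000 g as CaCO₃.
Equivalents: 36,000 g ÷ 50 g/eq = 720 eq.
NaHCO₃ supplies 1 eq per mole → 720 mol.
Mass: 720 mol × 84 g/mol = 60,480 g.

60.5 kg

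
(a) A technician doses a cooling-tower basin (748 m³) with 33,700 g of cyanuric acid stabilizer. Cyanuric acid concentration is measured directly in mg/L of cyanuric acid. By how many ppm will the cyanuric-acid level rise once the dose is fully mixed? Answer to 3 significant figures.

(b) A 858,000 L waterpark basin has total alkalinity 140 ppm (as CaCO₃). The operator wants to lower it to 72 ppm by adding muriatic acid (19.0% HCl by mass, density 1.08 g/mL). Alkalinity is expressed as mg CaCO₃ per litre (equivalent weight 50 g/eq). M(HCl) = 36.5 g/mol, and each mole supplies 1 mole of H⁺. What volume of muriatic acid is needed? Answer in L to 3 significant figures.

(a) 45.1 ppm; (b) 208 L

(a) Volume: 748 m³ = 748,000 L.
(a) Rise: 33,700 g / 748,000 L × 1000 = 45.05 mg/L.

(b) Alkalinity to neutralize: (140 − 72) = 68 mg/L as CaCO₃ × 858,000 L = 58,340 g as CaCO₃.
(b) Equivalents of H⁺ required: 58,340 ÷ 50 g/eq = 1167 eq = 1167 mol HCl.
(b) Mass of HCl: 1167 × 36.5 = 42,590 g.
(b) Mass of 19.0% solution: 42,590 / 0.19 = 224,200 g.
(b) Volume: 224,200 g ÷ 1.08 g/mL = 207,600 mL.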